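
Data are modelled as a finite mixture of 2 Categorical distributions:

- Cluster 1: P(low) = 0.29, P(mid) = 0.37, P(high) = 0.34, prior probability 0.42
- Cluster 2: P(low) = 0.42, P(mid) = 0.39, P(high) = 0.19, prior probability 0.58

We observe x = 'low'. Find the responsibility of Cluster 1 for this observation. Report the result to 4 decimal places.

By Bayes' theorem, P(k | x) = π_k f_k(x) / Σ_j π_j f_j(x).
Evaluate each component's likelihood at the observed value:
  p_1 = 0.29
  p_2 = 0.42
Unnormalised posteriors:
  π_1·p_1 = 0.42 × 0.29 = 0.1218
  π_2·p_2 = 0.58 × 0.42 = 0.2436
Denominator: 0.1218 + 0.2436 = 0.3654
So the posterior for Cluster 1 is 0.1218 / 0.3654 ≈ 0.3333.

0.3333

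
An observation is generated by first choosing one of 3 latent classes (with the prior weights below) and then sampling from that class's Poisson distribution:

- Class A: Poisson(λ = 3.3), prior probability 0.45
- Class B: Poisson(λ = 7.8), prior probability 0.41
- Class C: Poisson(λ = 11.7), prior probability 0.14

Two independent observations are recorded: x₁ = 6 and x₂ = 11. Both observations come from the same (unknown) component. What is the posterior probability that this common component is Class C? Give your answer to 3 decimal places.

P(component k | x) = w_k·f_k(x) / marginal(x), where marginal(x) = Σ_j w_j·f_j(x).
Since both observations come from the same component, the likelihood for component k is f_k(x₁)·f_k(x₂).
  L_A = [e^(−3.3)·3.3^6/6! = 0.0661575] × [0.00046701] = 3.08962e-05
  L_B = [e^(−7.8)·7.8^6/6! = 0.128156] × [0.0667403] = 0.00855315
  L_C = [e^(−11.7)·11.7^6/6! = 0.0295486] × [0.116854] = 0.00345287
Unnormalised posteriors:
  w_A·L_A = 0.45 × 3.08962e-05 = 1.39033e-05
  w_B·L_B = 0.41 × 0.00855315 = 0.00350679
  w_C·L_C = 0.14 × 0.00345287 = 0.000483402
Denominator: 1.39033e-05 + 0.00350679 + 0.000483402 = 0.0040041
P(Class C | x) = 0.000483402 / 0.0040041 ≈ 0.121

0.121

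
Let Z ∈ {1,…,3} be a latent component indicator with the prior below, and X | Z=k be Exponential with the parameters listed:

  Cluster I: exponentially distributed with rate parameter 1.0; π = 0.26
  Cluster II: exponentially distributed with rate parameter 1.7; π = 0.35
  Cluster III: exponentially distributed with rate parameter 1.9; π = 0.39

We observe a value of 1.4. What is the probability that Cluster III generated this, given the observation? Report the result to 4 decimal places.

P(component k | x) = π_k·f_k(x) / marginal(x), where marginal(x) = Σ_j π_j·f_j(x).
Component likelihoods at x = 1.4:
  p_I = 0.246597
  p_II = 0.157336
  p_III = 0.132902
Weight by the priors:
  π_I·p_I = 0.26 × 0.246597 = 0.0641152
  π_II·p_II = 0.35 × 0.157336 = 0.0550676
  π_III·p_III = 0.39 × 0.132902 = 0.0518316
Normaliser: 0.0641152 + 0.0550676 + 0.0518316 = 0.171014
So the posterior for Cluster III is 0.0518316 / 0.171014 ≈ 0.3031.

0.3031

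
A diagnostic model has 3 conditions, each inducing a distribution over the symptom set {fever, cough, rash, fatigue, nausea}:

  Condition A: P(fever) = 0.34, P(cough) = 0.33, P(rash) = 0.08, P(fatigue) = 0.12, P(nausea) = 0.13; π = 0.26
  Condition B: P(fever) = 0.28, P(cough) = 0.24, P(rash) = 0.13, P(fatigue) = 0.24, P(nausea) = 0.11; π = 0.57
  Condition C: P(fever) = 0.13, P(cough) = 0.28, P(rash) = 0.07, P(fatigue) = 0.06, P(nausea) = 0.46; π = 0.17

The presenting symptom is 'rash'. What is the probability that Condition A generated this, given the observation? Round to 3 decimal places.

0.195

The responsibility of component k is w_k f_k(x) divided by Σ_j w_j f_j(x).
Component likelihoods at x = 'rash':
  L_A = P(rash | comp) = 0.08
  L_B = P(rash | comp) = 0.13
  L_C = P(rash | comp) = 0.07
Prior × likelihood for each component:
  w_A·L_A = 0.26 × 0.08 = 0.0208
  w_B·L_B = 0.57 × 0.13 = 0.0741
  w_C·L_C = 0.17 × 0.07 = 0.0119
Evidence: 0.0208 + 0.0741 + 0.0119 = 0.1068
So the posterior for Condition A is 0.0208 / 0.1068 ≈ 0.195.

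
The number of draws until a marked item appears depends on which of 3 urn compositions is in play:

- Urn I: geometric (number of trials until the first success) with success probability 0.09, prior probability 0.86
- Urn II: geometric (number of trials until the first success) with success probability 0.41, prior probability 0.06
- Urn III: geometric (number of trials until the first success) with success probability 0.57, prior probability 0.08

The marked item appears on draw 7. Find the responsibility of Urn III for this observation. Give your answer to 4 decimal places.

0.0064

The responsibility of component k is w_k f_k(x) divided by Σ_j w_j f_j(x).
Geometric probabilities:
  L_I = 0.09·(1−0.09)^6 = 0.09·0.567869 = 0.0511082
  L_II = 0.41·(1−0.41)^6 = 0.41·0.0421805 = 0.017294
  L_III = 0.57·(1−0.57)^6 = 0.57·0.00632136 = 0.00360318
Prior × likelihood for each component:
  w_I·L_I = 0.86 × 0.0511082 = 0.0439531
  w_II·L_II = 0.06 × 0.017294 = 0.00103764
  w_III·L_III = 0.08 × 0.00360318 = 0.000288254
Marginal: 0.0439531 + 0.00103764 + 0.000288254 = 0.045279
P(Urn III | data) ≈ 0.0064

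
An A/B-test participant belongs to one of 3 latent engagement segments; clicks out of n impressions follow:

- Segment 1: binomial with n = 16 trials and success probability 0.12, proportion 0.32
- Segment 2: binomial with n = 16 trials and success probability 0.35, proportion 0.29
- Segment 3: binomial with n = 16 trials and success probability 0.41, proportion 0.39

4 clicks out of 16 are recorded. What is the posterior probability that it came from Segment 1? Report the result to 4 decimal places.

0.2439

By Bayes' theorem, P(k | x) = π_k f_k(x) / Σ_j π_j f_j(x).
Component likelihoods at x = 4 clicks out of 16:
  p_1 = 0.0813933
  p_2 = 0.155347
  p_3 = 0.0915021
Weight by the priors:
  π_1·p_1 = 0.32 × 0.0813933 = 0.0260458
  π_2·p_2 = 0.29 × 0.155347 = 0.0450507
  π_3·p_3 = 0.39 × 0.0915021 = 0.0356858
Normaliser: 0.0260458 + 0.0450507 + 0.0356858 = 0.106782
P(Segment 1 | 4 clicks out of 16) = 0.0260458 / 0.106782 ≈ 0.2439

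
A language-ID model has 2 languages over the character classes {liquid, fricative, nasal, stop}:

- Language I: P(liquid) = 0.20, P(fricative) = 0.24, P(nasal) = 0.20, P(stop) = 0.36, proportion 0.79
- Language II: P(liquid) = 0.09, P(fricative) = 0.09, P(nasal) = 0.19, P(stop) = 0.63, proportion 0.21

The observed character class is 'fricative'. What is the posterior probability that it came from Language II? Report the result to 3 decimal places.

P(component k | x) = P(Z=k)·f_k(x) / marginal(x), where marginal(x) = Σ_j P(Z=j)·f_j(x).
Component likelihoods at x = 'fricative':
  L_I = P(fricative | comp) = 0.24
  L_II = P(fricative | comp) = 0.09
Multiply by the mixture weights:
  P(Z=I)·L_I = 0.79 × 0.24 = 0.1896
  P(Z=II)·L_II = 0.21 × 0.09 = 0.0189
Normaliser: 0.1896 + 0.0189 = 0.2085
P(Language II | x) = 0.0189 / 0.2085 ≈ 0.091

0.091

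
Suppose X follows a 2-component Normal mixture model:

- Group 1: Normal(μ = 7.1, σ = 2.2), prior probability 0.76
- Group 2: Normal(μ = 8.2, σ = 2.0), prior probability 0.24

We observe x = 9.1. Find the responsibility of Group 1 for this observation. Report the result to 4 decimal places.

Apply Bayes' rule: the posterior for each component is proportional to its prior times its likelihood at x.
Normal densities:
  L_1 = (1/(2.2·√(2π)))·exp(−(9.1−7.1)²/(2·2.2²)) = 0.181337·exp(-0.41322) = 0.119957
  L_2 = (1/(2.0·√(2π)))·exp(−(9.1−8.2)²/(2·2.0²)) = 0.199471·exp(-0.10125) = 0.180263
Weight by the priors:
  w_1·L_1 = 0.76 × 0.119957 = 0.0911676
  w_2·L_2 = 0.24 × 0.180263 = 0.0432632
Sum: 0.0911676 + 0.0432632 = 0.134431
Responsibility of Group 1: 0.0911676 / 0.134431 ≈ 0.6782

0.6782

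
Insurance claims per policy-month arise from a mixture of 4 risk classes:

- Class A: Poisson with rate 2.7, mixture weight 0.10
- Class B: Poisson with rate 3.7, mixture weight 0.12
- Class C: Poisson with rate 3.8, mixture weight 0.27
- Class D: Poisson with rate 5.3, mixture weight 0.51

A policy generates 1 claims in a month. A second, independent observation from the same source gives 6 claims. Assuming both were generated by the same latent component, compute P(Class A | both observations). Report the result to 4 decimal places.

P(component k | x) = w_k·f_k(x) / marginal(x), where marginal(x) = Σ_j w_j·f_j(x).
Since both observations come from the same component, the likelihood for component k is f_k(x₁)·f_k(x₂).
  f_A = [e^(−2.7)·2.7^1/1! = 0.181455] × [0.0361622] = 0.00656181
  f_B = [e^(−3.7)·3.7^1/1! = 0.091477] × [0.0881025] = 0.00805936
  f_C = [e^(−3.8)·3.8^1/1! = 0.0850089] × [0.0935513] = 0.0079527
  f_D = [e^(−5.3)·5.3^1/1! = 0.0264554] × [0.15366] = 0.00406515
Multiply by the mixture weights:
  w_A·f_A = 0.10 × 0.00656181 = 0.000656181
  w_B·f_B = 0.12 × 0.00805936 = 0.000967123
  w_C·f_C = 0.27 × 0.0079527 = 0.00214723
  w_D·f_D = 0.51 × 0.00406515 = 0.00207323
Denominator: 0.000656181 + 0.000967123 + 0.00214723 + 0.00207323 = 0.00584376
P(Class A | x₁,x₂) ≈ 0.1123

0.1123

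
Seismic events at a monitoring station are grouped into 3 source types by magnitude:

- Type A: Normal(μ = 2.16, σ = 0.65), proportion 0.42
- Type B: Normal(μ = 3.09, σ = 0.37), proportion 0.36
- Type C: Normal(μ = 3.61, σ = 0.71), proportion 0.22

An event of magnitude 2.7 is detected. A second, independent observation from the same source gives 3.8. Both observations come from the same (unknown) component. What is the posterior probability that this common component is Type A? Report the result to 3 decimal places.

0.064

By Bayes' theorem, P(k | x) = π_k f_k(x) / Σ_j π_j f_j(x).
Since both observations come from the same component, the likelihood for component k is f_k(x₁)·f_k(x₂).
  L_A = [(1/(0.65·√(2π)))·exp(−(2.7−2.16)²/(2·0.65²)) = 0.613757·exp(-0.34509) = 0.434637] × [0.0254481] = 0.0110607
  L_B = [(1/(0.37·√(2π)))·exp(−(2.7−3.09)²/(2·0.37²)) = 1.078222·exp(-0.55551) = 0.618659] × [0.171048] = 0.10582
  L_C = [(1/(0.71·√(2π)))·exp(−(2.7−3.61)²/(2·0.71²)) = 0.561891·exp(-0.82136) = 0.247137] × [0.542127] = 0.13398
Unnormalised posteriors:
  π_A·L_A = 0.42 × 0.0110607 = 0.00464549
  π_B·L_B = 0.36 × 0.10582 = 0.0380953
  π_C·L_C = 0.22 × 0.13398 = 0.0294755
Normaliser: 0.00464549 + 0.0380953 + 0.0294755 = 0.0722163
So the posterior for Type A is 0.00464549 / 0.0722163 ≈ 0.064.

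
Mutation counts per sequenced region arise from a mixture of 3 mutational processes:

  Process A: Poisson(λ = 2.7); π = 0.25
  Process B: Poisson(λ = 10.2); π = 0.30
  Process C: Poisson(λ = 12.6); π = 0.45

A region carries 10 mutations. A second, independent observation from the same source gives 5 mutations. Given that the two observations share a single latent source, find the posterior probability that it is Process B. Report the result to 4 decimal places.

0.7694

The responsibility of component k is π_k f_k(x) divided by Σ_j π_j f_j(x).
Since both observations come from the same component, the likelihood for component k is f_k(x₁)·f_k(x₂).
  L_A = [e^(−2.7)·2.7^10/10! = 0.000381311] × [0.0803605] = 3.06423e-05
  L_B = [e^(−10.2)·10.2^10/10! = 0.124863] × [0.0341992] = 0.00427023
  L_C = [e^(−12.6)·12.6^10/10! = 0.0937199] × [0.00892403] = 0.000836359
Weight by the priors:
  π_A·L_A = 0.25 × 3.06423e-05 = 7.66059e-06
  π_B·L_B = 0.30 × 0.00427023 = 0.00128107
  π_C·L_C = 0.45 × 0.000836359 = 0.000376362
Marginal: 7.66059e-06 + 0.00128107 + 0.000376362 = 0.00166509
Responsibility of Process B: 0.00128107 / 0.00166509 ≈ 0.7694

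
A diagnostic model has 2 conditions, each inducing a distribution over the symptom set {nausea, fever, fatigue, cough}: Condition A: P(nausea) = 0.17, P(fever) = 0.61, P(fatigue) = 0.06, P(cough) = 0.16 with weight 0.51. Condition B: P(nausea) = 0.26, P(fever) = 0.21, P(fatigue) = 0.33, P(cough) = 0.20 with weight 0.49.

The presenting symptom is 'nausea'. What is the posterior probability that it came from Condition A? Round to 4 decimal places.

The responsibility of component k is w_k f_k(x) divided by Σ_j w_j f_j(x).
Component likelihoods at x = 'nausea':
  p_A = P(nausea | comp) = 0.17
  p_B = P(nausea | comp) = 0.26
Unnormalised posteriors:
  w_A·p_A = 0.51 × 0.17 = 0.0867
  w_B·p_B = 0.49 × 0.26 = 0.1274
Normaliser: 0.0867 + 0.1274 = 0.2141
P(Condition A | data) = 0.0867 / 0.2141 ≈ 0.4050

0.4050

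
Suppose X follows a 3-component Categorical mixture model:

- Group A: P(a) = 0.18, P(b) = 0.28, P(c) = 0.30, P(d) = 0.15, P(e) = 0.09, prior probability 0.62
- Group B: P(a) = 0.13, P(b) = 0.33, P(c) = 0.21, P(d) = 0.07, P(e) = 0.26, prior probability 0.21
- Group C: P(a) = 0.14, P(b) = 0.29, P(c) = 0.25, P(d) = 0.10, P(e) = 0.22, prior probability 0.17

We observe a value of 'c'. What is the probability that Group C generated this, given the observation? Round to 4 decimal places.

P(component k | x) = P(Z=k)·f_k(x) / marginal(x), where marginal(x) = Σ_j P(Z=j)·f_j(x).
Component likelihoods at x = 'c':
  p_A = P(c | comp) = 0.30
  p_B = P(c | comp) = 0.21
  p_C = P(c | comp) = 0.25
Unnormalised posteriors:
  P(Z=A)·p_A = 0.62 × 0.3 = 0.186
  P(Z=B)·p_B = 0.21 × 0.21 = 0.0441
  P(Z=C)·p_C = 0.17 × 0.25 = 0.0425
Marginal: 0.186 + 0.0441 + 0.0425 = 0.2726
P(Group C | data) = 0.0425 / 0.2726 ≈ 0.1559

0.1559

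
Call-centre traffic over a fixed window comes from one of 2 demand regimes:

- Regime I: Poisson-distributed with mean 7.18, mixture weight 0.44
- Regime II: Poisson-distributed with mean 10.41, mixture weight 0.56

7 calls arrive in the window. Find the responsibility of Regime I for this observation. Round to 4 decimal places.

0.5959

Posterior ∝ prior × likelihood, so P(k | x) ∝ π_k f_k(x); normalise over all components.
Component likelihoods at x = 7 calls:
  p_I = 0.148664
  p_II = 0.0791989
Prior × likelihood for each component:
  π_I·p_I = 0.44 × 0.148664 = 0.0654122
  π_II·p_II = 0.56 × 0.0791989 = 0.0443514
Marginal: 0.0654122 + 0.0443514 = 0.109764
So the posterior for Regime I is 0.0654122 / 0.109764 ≈ 0.5959.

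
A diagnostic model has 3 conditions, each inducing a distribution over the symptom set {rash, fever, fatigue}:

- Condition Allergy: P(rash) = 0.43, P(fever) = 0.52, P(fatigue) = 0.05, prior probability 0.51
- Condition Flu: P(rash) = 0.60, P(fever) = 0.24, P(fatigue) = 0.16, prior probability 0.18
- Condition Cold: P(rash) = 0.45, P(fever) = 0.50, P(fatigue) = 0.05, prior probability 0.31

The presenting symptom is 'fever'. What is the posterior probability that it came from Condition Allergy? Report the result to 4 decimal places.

0.5723

Apply Bayes' rule: the posterior for each component is proportional to its prior times its likelihood at x.
Component likelihoods at x = 'fever':
  p_Allergy = 0.52
  p_Flu = 0.24
  p_Cold = 0.5
Weight by the priors:
  π_Allergy·p_Allergy = 0.51 × 0.52 = 0.2652
  π_Flu·p_Flu = 0.18 × 0.24 = 0.0432
  π_Cold·p_Cold = 0.31 × 0.5 = 0.155
Normaliser: 0.2652 + 0.0432 + 0.155 = 0.4634
P(Condition Allergy | the observation) = 0.2652 / 0.4634 ≈ 0.5723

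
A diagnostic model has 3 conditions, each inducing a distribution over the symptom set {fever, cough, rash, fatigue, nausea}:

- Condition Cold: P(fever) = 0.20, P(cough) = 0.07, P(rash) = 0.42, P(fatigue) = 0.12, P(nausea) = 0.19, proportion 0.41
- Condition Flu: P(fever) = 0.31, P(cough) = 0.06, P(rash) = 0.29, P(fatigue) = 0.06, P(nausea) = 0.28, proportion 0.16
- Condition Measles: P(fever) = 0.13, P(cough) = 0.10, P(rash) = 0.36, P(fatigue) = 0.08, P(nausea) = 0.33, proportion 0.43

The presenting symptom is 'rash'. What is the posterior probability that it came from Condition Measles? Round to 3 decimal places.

Apply Bayes' rule: the posterior for each component is proportional to its prior times its likelihood at x.
Categorical probabilities:
  L_Cold = P(rash | comp) = 0.42
  L_Flu = P(rash | comp) = 0.29
  L_Measles = P(rash | comp) = 0.36
Unnormalised posteriors:
  P(Z=Cold)·L_Cold = 0.41 × 0.42 = 0.1722
  P(Z=Flu)·L_Flu = 0.16 × 0.29 = 0.0464
  P(Z=Measles)·L_Measles = 0.43 × 0.36 = 0.1548
Denominator: 0.1722 + 0.0464 + 0.1548 = 0.3734
P(Condition Measles | 'rash') ≈ 0.415

0.415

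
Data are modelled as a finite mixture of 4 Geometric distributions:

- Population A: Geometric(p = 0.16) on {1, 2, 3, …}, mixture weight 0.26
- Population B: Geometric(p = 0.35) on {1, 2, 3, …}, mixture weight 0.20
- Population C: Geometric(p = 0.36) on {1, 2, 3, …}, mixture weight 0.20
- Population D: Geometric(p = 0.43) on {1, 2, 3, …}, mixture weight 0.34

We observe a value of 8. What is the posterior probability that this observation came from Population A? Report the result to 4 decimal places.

Apply Bayes' rule: the posterior for each component is proportional to its prior times its likelihood at x.
Evaluate each component's likelihood at the observed value:
  f_A = 0.0472145
  f_B = 0.0171578
  f_C = 0.015833
  f_D = 0.00840606
Unnormalised posteriors:
  P(Z=A)·f_A = 0.26 × 0.0472145 = 0.0122758
  P(Z=B)·f_B = 0.20 × 0.0171578 = 0.00343156
  P(Z=C)·f_C = 0.20 × 0.015833 = 0.00316659
  P(Z=D)·f_D = 0.34 × 0.00840606 = 0.00285806
Sum: 0.0122758 + 0.00343156 + 0.00316659 + 0.00285806 = 0.021732
P(Population A | the observation) = 0.0122758 / 0.021732 ≈ 0.5649

0.5649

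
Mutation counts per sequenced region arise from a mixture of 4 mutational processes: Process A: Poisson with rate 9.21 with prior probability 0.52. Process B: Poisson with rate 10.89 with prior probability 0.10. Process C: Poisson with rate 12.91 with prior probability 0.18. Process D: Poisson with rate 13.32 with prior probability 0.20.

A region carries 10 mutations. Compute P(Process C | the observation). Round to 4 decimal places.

0.1479

By Bayes' theorem, P(k | x) = w_k f_k(x) / Σ_j w_j f_j(x).
Component likelihoods at x = 10 mutations:
  f_A = e^(−9.21)·9.21^10/10! = 0.121055
  f_B = e^(−10.89)·10.89^10/10! = 0.120517
  f_C = e^(−12.91)·12.91^10/10! = 0.0876512
  f_D = e^(−13.32)·13.32^10/10! = 0.0795201
Prior × likelihood for each component:
  w_A·f_A = 0.52 × 0.121055 = 0.0629484
  w_B·f_B = 0.10 × 0.120517 = 0.0120517
  w_C·f_C = 0.18 × 0.0876512 = 0.0157772
  w_D·f_D = 0.20 × 0.0795201 = 0.015904
Denominator: 0.0629484 + 0.0120517 + 0.0157772 + 0.015904 = 0.106681
P(Process C | x) = 0.0157772 / 0.106681 ≈ 0.1479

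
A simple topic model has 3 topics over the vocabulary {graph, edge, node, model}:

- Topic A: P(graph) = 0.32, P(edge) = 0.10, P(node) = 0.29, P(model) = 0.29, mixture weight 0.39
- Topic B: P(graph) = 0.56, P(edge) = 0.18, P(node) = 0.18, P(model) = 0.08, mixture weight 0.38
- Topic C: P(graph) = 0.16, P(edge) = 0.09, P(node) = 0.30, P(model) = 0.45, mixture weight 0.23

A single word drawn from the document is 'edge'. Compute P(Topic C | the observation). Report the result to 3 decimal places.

Posterior ∝ prior × likelihood, so P(k | x) ∝ w_k f_k(x); normalise over all components.
Component likelihoods at x = 'edge':
  f_A = P(edge | comp) = 0.10
  f_B = P(edge | comp) = 0.18
  f_C = P(edge | comp) = 0.09
Weight by the priors:
  w_A·f_A = 0.39 × 0.1 = 0.039
  w_B·f_B = 0.38 × 0.18 = 0.0684
  w_C·f_C = 0.23 × 0.09 = 0.0207
Marginal: 0.039 + 0.0684 + 0.0207 = 0.1281
Responsibility of Topic C: 0.0207 / 0.1281 ≈ 0.162

0.162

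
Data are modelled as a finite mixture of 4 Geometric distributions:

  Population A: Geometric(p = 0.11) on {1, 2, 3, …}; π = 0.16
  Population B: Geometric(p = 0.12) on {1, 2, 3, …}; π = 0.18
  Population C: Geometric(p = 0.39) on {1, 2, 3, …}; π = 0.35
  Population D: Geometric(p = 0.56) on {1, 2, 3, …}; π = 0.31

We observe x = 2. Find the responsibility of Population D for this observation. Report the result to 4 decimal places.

0.3931

Posterior ∝ prior × likelihood, so P(k | x) ∝ π_k f_k(x); normalise over all components.
Component likelihoods at x = 2:
  L_A = 0.11·(1−0.11)^1 = 0.11·0.89 = 0.0979
  L_B = 0.12·(1−0.12)^1 = 0.12·0.88 = 0.1056
  L_C = 0.39·(1−0.39)^1 = 0.39·0.61 = 0.2379
  L_D = 0.56·(1−0.56)^1 = 0.56·0.44 = 0.2464
Multiply by the mixture weights:
  π_A·L_A = 0.16 × 0.0979 = 0.015664
  π_B·L_B = 0.18 × 0.1056 = 0.019008
  π_C·L_C = 0.35 × 0.2379 = 0.083265
  π_D·L_D = 0.31 × 0.2464 = 0.076384
Marginal: 0.015664 + 0.019008 + 0.083265 + 0.076384 = 0.194321
So the posterior for Population D is 0.076384 / 0.194321 ≈ 0.3931.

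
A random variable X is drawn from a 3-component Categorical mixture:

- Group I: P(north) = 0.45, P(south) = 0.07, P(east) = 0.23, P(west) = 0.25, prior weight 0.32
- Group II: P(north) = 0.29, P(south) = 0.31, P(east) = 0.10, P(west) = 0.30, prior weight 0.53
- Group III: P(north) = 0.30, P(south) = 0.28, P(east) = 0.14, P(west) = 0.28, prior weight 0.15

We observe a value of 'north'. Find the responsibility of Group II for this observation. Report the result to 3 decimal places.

By Bayes' theorem, P(k | x) = w_k f_k(x) / Σ_j w_j f_j(x).
Component likelihoods at x = 'north':
  p_I = 0.45
  p_II = 0.29
  p_III = 0.3
Prior × likelihood for each component:
  w_I·p_I = 0.32 × 0.45 = 0.144
  w_II·p_II = 0.53 × 0.29 = 0.1537
  w_III·p_III = 0.15 × 0.3 = 0.045
Sum: 0.144 + 0.1537 + 0.045 = 0.3427
P(Group II | 'north') = 0.1537 / 0.3427 ≈ 0.448

0.448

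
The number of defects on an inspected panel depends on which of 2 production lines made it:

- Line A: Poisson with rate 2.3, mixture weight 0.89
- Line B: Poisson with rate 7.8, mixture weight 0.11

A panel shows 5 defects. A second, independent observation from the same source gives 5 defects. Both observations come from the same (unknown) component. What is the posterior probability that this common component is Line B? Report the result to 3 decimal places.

The responsibility of component k is π_k f_k(x) divided by Σ_j π_j f_j(x).
Since both observations come from the same component, the likelihood for component k is f_k(x₁)·f_k(x₂).
  L_A = [e^(−2.3)·2.3^5/5! = 0.053775] × [0.053775] = 0.00289175
  L_B = [e^(−7.8)·7.8^5/5! = 0.0985814] × [0.0985814] = 0.00971828
Weight by the priors:
  π_A·L_A = 0.89 × 0.00289175 = 0.00257366
  π_B·L_B = 0.11 × 0.00971828 = 0.00106901
Sum: 0.00257366 + 0.00106901 = 0.00364267
P(Line B | x₁, x₂) = 0.00106901 / 0.00364267 ≈ 0.293

0.293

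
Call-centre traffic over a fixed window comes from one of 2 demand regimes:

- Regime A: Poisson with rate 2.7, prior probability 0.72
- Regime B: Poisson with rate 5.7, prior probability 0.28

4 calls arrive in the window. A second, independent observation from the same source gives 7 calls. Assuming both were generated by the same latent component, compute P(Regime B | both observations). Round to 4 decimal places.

0.7816

The responsibility of component k is w_k f_k(x) divided by Σ_j w_j f_j(x).
Since both observations come from the same component, the likelihood for component k is f_k(x₁)·f_k(x₂).
  L_A = [0.148816] × [0.0139483] = 0.00207572
  L_B = [0.147167] × [0.129782] = 0.0190996
Weight by the priors:
  w_A·L_A = 0.72 × 0.00207572 = 0.00149452
  w_B·L_B = 0.28 × 0.0190996 = 0.00534789
Marginal: 0.00149452 + 0.00534789 = 0.00684241
Responsibility of Regime B: 0.00534789 / 0.00684241 ≈ 0.7816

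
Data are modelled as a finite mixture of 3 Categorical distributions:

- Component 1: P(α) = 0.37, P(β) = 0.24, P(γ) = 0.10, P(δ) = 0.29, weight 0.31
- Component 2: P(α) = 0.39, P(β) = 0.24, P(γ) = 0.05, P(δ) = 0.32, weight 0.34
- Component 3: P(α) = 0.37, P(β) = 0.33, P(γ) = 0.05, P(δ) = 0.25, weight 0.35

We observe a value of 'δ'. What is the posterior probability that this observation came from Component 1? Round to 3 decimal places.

0.314

Posterior ∝ prior × likelihood, so P(k | x) ∝ π_k f_k(x); normalise over all components.
Categorical probabilities:
  L_1 = 0.29
  L_2 = 0.32
  L_3 = 0.25
Prior × likelihood for each component:
  π_1·L_1 = 0.31 × 0.29 = 0.0899
  π_2·L_2 = 0.34 × 0.32 = 0.1088
  π_3·L_3 = 0.35 × 0.25 = 0.0875
Normaliser: 0.0899 + 0.1088 + 0.0875 = 0.2862
Responsibility of Component 1: 0.0899 / 0.2862 ≈ 0.314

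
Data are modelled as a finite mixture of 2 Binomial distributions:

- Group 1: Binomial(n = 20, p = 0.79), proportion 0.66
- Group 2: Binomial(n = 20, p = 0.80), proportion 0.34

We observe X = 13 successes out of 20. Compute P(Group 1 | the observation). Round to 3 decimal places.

P(component k | x) = P(Z=k)·f_k(x) / marginal(x), where marginal(x) = Σ_j P(Z=j)·f_j(x).
Component likelihoods at x = 13 successes out of 20:
  L_1 = 0.065178
  L_2 = 0.0545499
Unnormalised posteriors:
  P(Z=1)·L_1 = 0.66 × 0.065178 = 0.0430175
  P(Z=2)·L_2 = 0.34 × 0.0545499 = 0.0185469
Marginal: 0.0430175 + 0.0185469 = 0.0615644
So the posterior for Group 1 is 0.0430175 / 0.0615644 ≈ 0.699.

0.699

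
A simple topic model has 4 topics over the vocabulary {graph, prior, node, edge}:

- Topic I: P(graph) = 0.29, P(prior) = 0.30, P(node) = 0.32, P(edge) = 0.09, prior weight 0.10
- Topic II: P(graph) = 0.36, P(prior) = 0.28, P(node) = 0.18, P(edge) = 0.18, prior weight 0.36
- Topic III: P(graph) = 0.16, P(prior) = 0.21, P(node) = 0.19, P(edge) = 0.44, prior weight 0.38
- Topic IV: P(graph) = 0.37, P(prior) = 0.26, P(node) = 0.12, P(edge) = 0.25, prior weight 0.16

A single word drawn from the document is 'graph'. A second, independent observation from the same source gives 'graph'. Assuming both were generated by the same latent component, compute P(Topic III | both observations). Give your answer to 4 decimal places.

0.1122

Posterior ∝ prior × likelihood, so P(k | x) ∝ π_k f_k(x); normalise over all components.
Since both observations come from the same component, the likelihood for component k is f_k(x₁)·f_k(x₂).
  L_I = [P(graph | comp) = 0.29] × [0.29] = 0.0841
  L_II = [P(graph | comp) = 0.36] × [0.36] = 0.1296
  L_III = [P(graph | comp) = 0.16] × [0.16] = 0.0256
  L_IV = [P(graph | comp) = 0.37] × [0.37] = 0.1369
Weight by the priors:
  π_I·L_I = 0.10 × 0.0841 = 0.00841
  π_II·L_II = 0.36 × 0.1296 = 0.046656
  π_III·L_III = 0.38 × 0.0256 = 0.009728
  π_IV·L_IV = 0.16 × 0.1369 = 0.021904
Normaliser: 0.00841 + 0.046656 + 0.009728 + 0.021904 = 0.086698
Responsibility of Topic III: 0.009728 / 0.086698 ≈ 0.1122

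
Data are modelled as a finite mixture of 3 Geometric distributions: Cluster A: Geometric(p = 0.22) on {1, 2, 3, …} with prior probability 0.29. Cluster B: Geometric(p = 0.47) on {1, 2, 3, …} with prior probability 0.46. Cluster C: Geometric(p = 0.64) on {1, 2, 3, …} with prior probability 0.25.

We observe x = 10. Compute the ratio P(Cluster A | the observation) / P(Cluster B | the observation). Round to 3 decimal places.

Posterior odds = (π_i f_i(x)) / (π_j f_j(x)); the normalising sum cancels.
Geometric probabilities:
  L_A = 0.0235112
  L_B = 0.00155089
  L_C = 6.49984e-05
0.00681824 / 0.000713409 ≈ 9.557

9.557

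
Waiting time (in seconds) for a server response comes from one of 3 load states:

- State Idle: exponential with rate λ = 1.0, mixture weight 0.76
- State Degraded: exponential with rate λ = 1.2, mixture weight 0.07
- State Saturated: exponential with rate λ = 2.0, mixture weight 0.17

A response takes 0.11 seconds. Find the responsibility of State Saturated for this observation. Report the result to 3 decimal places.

0.266

Apply Bayes' rule: the posterior for each component is proportional to its prior times its likelihood at x.
Exponential densities:
  L_Idle = 1.0·e^(−1.0·0.11) = 1.0·e^(−0.1100) = 0.895834
  L_Degraded = 1.2·e^(−1.2·0.11) = 1.2·e^(−0.1320) = 1.05161
  L_Saturated = 2.0·e^(−2.0·0.11) = 2.0·e^(−0.2200) = 1.60504
Unnormalised posteriors:
  w_Idle·L_Idle = 0.76 × 0.895834 = 0.680834
  w_Degraded·L_Degraded = 0.07 × 1.05161 = 0.0736126
  w_Saturated·L_Saturated = 0.17 × 1.60504 = 0.272856
Sum: 0.680834 + 0.0736126 + 0.272856 = 1.0273
So the posterior for State Saturated is 0.272856 / 1.0273 ≈ 0.266.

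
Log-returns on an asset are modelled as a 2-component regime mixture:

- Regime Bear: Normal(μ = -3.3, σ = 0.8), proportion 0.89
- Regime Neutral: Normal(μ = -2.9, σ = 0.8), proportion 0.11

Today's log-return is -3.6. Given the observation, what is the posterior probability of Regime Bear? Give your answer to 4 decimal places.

By Bayes' theorem, P(k | x) = w_k f_k(x) / Σ_j w_j f_j(x).
Normal densities:
  p_Bear = 0.464819
  p_Neutral = 0.340069
Multiply by the mixture weights:
  w_Bear·p_Bear = 0.89 × 0.464819 = 0.413689
  w_Neutral·p_Neutral = 0.11 × 0.340069 = 0.0374076
Evidence: 0.413689 + 0.0374076 = 0.451096
P(Regime Bear | data) ≈ 0.9171

0.9171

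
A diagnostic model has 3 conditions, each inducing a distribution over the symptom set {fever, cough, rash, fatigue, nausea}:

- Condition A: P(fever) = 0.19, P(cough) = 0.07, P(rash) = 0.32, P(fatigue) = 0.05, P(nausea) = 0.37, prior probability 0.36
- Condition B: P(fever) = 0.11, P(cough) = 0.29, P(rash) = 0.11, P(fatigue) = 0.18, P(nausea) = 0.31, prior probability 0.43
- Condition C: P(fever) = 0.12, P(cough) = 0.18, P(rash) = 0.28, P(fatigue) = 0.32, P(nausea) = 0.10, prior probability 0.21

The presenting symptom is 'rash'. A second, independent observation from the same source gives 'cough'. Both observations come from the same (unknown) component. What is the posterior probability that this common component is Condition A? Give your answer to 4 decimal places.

0.2492

Apply Bayes' rule: the posterior for each component is proportional to its prior times its likelihood at x.
Since both observations come from the same component, the likelihood for component k is f_k(x₁)·f_k(x₂).
  f_A = [P(rash | comp) = 0.32] × [0.07] = 0.0224
  f_B = [P(rash | comp) = 0.11] × [0.29] = 0.0319
  f_C = [P(rash | comp) = 0.28] × [0.18] = 0.0504
Unnormalised posteriors:
  P(Z=A)·f_A = 0.36 × 0.0224 = 0.008064
  P(Z=B)·f_B = 0.43 × 0.0319 = 0.013717
  P(Z=C)·f_C = 0.21 × 0.0504 = 0.010584
Marginal: 0.008064 + 0.013717 + 0.010584 = 0.032365
So the posterior for Condition A is 0.008064 / 0.032365 ≈ 0.2492.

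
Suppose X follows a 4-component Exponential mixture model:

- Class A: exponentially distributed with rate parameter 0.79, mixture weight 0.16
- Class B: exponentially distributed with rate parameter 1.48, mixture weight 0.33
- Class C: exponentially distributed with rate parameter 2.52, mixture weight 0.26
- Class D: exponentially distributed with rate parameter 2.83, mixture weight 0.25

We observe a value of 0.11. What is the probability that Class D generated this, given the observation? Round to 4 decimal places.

P(component k | x) = w_k·f_k(x) / marginal(x), where marginal(x) = Σ_j w_j·f_j(x).
Exponential densities:
  p_A = 0.79·e^(−0.79·0.11) = 0.79·e^(−0.0869) = 0.724247
  p_B = 1.48·e^(−1.48·0.11) = 1.48·e^(−0.1628) = 1.25765
  p_C = 2.52·e^(−2.52·0.11) = 2.52·e^(−0.2772) = 1.90992
  p_D = 2.83·e^(−2.83·0.11) = 2.83·e^(−0.3113) = 2.07296
Unnormalised posteriors:
  w_A·p_A = 0.16 × 0.724247 = 0.11588
  w_B·p_B = 0.33 × 1.25765 = 0.415023
  w_C·p_C = 0.26 × 1.90992 = 0.496578
  w_D·p_D = 0.25 × 2.07296 = 0.51824
Denominator: 0.11588 + 0.415023 + 0.496578 + 0.51824 = 1.54572
So the posterior for Class D is 0.51824 / 1.54572 ≈ 0.3353.

0.3353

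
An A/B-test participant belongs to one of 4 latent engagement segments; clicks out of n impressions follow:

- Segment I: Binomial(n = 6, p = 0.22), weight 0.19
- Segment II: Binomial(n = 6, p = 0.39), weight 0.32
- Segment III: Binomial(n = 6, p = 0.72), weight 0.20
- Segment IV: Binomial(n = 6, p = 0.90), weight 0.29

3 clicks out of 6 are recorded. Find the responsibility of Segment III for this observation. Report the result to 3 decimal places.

0.230

P(component k | x) = w_k·f_k(x) / marginal(x), where marginal(x) = Σ_j w_j·f_j(x).
Binomial probabilities:
  L_I = 0.101061
  L_II = 0.269286
  L_III = 0.163871
  L_IV = 0.01458
Multiply by the mixture weights:
  w_I·L_I = 0.19 × 0.101061 = 0.0192015
  w_II·L_II = 0.32 × 0.269286 = 0.0861714
  w_III·L_III = 0.20 × 0.163871 = 0.0327742
  w_IV·L_IV = 0.29 × 0.01458 = 0.0042282
Marginal: 0.0192015 + 0.0861714 + 0.0327742 + 0.0042282 = 0.142375
So the posterior for Segment III is 0.0327742 / 0.142375 ≈ 0.230.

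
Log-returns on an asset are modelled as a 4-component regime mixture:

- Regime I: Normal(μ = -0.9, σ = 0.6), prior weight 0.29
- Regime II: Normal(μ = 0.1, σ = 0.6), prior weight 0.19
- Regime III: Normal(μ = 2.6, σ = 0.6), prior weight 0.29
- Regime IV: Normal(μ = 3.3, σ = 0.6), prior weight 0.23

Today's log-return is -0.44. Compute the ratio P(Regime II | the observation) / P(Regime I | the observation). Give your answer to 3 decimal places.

Posterior odds = (π_i f_i(x)) / (π_j f_j(x)); the normalising sum cancels.
Normal densities:
  L_I = (1/(0.6·√(2π)))·exp(−(-0.44−-0.9)²/(2·0.6²)) = 0.664904·exp(-0.29389) = 0.495592
  L_II = (1/(0.6·√(2π)))·exp(−(-0.44−0.1)²/(2·0.6²)) = 0.664904·exp(-0.40500) = 0.443475
  L_III = (1/(0.6·√(2π)))·exp(−(-0.44−2.6)²/(2·0.6²)) = 0.664904·exp(-12.83556) = 1.77153e-06
  L_IV = (1/(0.6·√(2π)))·exp(−(-0.44−3.3)²/(2·0.6²)) = 0.664904·exp(-19.42722) = 2.4301e-09
0.0842603 / 0.143722 ≈ 0.586

0.586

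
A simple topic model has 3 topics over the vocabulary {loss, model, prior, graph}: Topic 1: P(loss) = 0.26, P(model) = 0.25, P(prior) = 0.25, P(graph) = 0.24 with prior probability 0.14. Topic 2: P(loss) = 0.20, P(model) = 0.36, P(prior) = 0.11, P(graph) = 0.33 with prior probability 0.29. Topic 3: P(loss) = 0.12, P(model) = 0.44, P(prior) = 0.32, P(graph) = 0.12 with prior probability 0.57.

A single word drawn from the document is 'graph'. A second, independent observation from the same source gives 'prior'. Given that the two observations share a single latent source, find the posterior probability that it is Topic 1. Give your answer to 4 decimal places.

P(component k | x) = π_k·f_k(x) / marginal(x), where marginal(x) = Σ_j π_j·f_j(x).
Since both observations come from the same component, the likelihood for component k is f_k(x₁)·f_k(x₂).
  p_1 = [0.24] × [0.25] = 0.06
  p_2 = [0.33] × [0.11] = 0.0363
  p_3 = [0.12] × [0.32] = 0.0384
Weight by the priors:
  π_1·p_1 = 0.14 × 0.06 = 0.0084
  π_2·p_2 = 0.29 × 0.0363 = 0.010527
  π_3·p_3 = 0.57 × 0.0384 = 0.021888
Normaliser: 0.0084 + 0.010527 + 0.021888 = 0.040815
Responsibility of Topic 1: 0.0084 / 0.040815 ≈ 0.2058

0.2058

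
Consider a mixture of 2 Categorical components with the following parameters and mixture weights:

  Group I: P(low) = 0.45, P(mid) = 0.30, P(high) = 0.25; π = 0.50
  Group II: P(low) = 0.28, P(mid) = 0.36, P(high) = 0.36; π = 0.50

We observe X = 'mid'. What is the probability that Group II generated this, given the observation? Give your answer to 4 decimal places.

0.5455

Apply Bayes' rule: the posterior for each component is proportional to its prior times its likelihood at x.
Categorical probabilities:
  f_I = 0.3
  f_II = 0.36
Unnormalised posteriors:
  π_I·f_I = 0.50 × 0.3 = 0.15
  π_II·f_II = 0.50 × 0.36 = 0.18
Evidence: 0.15 + 0.18 = 0.33
P(Group II | x) ≈ 0.5455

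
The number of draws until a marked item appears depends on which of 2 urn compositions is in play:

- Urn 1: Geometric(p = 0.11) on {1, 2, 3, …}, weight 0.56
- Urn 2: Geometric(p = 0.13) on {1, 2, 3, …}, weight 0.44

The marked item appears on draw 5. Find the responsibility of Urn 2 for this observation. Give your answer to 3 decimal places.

By Bayes' theorem, P(k | x) = π_k f_k(x) / Σ_j π_j f_j(x).
Evaluate each component's likelihood at the observed value:
  f_1 = 0.11·(1−0.11)^4 = 0.11·0.627422 = 0.0690165
  f_2 = 0.13·(1−0.13)^4 = 0.13·0.572898 = 0.0744767
Unnormalised posteriors:
  π_1·f_1 = 0.56 × 0.0690165 = 0.0386492
  π_2·f_2 = 0.44 × 0.0744767 = 0.0327697
Denominator: 0.0386492 + 0.0327697 = 0.071419
So the posterior for Urn 2 is 0.0327697 / 0.071419 ≈ 0.459.

0.459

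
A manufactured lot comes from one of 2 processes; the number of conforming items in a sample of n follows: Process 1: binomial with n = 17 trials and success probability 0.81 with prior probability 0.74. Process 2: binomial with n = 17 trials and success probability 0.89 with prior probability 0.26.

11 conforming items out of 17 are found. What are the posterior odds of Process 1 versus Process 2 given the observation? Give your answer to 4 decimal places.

26.8206

The posterior odds equal the prior odds times the likelihood ratio: (π_i/π_j)·(f_i(x)/f_j(x)).
Evaluate each component's likelihood at the observed value:
  f_1 = C(17,11)·0.81^11·0.19^6 = 12376·0.0984771·4.70459e-05 = 0.0573373
  f_2 = C(17,11)·0.89^11·0.11^6 = 12376·0.277517·1.77156e-06 = 0.00608452
Odds = (0.74/0.26) × (0.0573373/0.00608452) = 2.84615 × 9.42347 ≈ 26.8206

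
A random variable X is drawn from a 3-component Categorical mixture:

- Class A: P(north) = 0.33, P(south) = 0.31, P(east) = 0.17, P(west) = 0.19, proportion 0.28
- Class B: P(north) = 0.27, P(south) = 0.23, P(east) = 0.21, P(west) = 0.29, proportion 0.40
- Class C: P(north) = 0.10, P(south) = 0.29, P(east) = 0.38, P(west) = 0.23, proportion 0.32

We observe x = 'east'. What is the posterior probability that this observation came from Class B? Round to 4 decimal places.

0.3318

P(component k | x) = P(Z=k)·f_k(x) / marginal(x), where marginal(x) = Σ_j P(Z=j)·f_j(x).
Categorical probabilities:
  L_A = P(east | comp) = 0.17
  L_B = P(east | comp) = 0.21
  L_C = P(east | comp) = 0.38
Weight by the priors:
  P(Z=A)·L_A = 0.28 × 0.17 = 0.0476
  P(Z=B)·L_B = 0.40 × 0.21 = 0.084
  P(Z=C)·L_C = 0.32 × 0.38 = 0.1216
Evidence: 0.0476 + 0.084 + 0.1216 = 0.2532
So the posterior for Class B is 0.084 / 0.2532 ≈ 0.3318.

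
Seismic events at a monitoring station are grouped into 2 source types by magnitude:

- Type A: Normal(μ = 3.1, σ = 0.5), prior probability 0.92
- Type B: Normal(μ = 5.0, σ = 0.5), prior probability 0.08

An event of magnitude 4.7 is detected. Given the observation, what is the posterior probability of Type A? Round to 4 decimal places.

P(component k | x) = π_k·f_k(x) / marginal(x), where marginal(x) = Σ_j π_j·f_j(x).
Normal densities:
  f_A = (1/(0.5·√(2π)))·exp(−(4.7−3.1)²/(2·0.5²)) = 0.797885·exp(-5.12000) = 0.00476818
  f_B = (1/(0.5·√(2π)))·exp(−(4.7−5.0)²/(2·0.5²)) = 0.797885·exp(-0.18000) = 0.666449
Unnormalised posteriors:
  π_A·f_A = 0.92 × 0.00476818 = 0.00438672
  π_B·f_B = 0.08 × 0.666449 = 0.0533159
Denominator: 0.00438672 + 0.0533159 = 0.0577027
P(Type A | the observation) ≈ 0.0760

0.0760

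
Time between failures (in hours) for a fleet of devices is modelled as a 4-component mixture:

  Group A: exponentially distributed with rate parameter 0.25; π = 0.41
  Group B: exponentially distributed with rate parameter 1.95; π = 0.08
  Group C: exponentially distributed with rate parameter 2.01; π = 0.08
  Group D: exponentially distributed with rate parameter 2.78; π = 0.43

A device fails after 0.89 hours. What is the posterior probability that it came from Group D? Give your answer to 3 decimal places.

By Bayes' theorem, P(k | x) = P(Z=k) f_k(x) / Σ_j P(Z=j) f_j(x).
Exponential densities:
  p_A = 0.25·e^(−0.25·0.89) = 0.25·e^(−0.2225) = 0.200129
  p_B = 1.95·e^(−1.95·0.89) = 1.95·e^(−1.7355) = 0.343808
  p_C = 2.01·e^(−2.01·0.89) = 2.01·e^(−1.7889) = 0.335959
  p_D = 2.78·e^(−2.78·0.89) = 2.78·e^(−2.4742) = 0.23416
Unnormalised posteriors:
  P(Z=A)·p_A = 0.41 × 0.200129 = 0.0820528
  P(Z=B)·p_B = 0.08 × 0.343808 = 0.0275047
  P(Z=C)·p_C = 0.08 × 0.335959 = 0.0268767
  P(Z=D)·p_D = 0.43 × 0.23416 = 0.100689
Evidence: 0.0820528 + 0.0275047 + 0.0268767 + 0.100689 = 0.237123
P(Group D | 0.89 hours) = 0.100689 / 0.237123 ≈ 0.425

0.425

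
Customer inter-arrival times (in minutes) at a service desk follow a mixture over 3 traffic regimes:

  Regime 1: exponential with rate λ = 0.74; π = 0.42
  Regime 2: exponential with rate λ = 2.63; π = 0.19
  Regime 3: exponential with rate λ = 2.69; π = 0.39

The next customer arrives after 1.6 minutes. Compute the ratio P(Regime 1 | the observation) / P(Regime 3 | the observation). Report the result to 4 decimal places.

The posterior odds equal the prior odds times the likelihood ratio: (w_i/w_j)·(f_i(x)/f_j(x)).
Exponential densities:
  p_1 = 0.74·e^(−0.74·1.6) = 0.74·e^(−1.1840) = 0.226479
  p_2 = 2.63·e^(−2.63·1.6) = 2.63·e^(−4.2080) = 0.0391241
  p_3 = 2.69·e^(−2.69·1.6) = 2.69·e^(−4.3040) = 0.0363537
Posterior odds = (w_1·p_1) / (w_3·p_3) = (0.42·0.226479) / (0.39·0.0363537) = 0.095121 / 0.0141779 ≈ 6.7091

6.7091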